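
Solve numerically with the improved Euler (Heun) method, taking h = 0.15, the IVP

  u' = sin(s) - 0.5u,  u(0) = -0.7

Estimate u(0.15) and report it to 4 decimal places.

-0.6383

Heun: k1 = f(s_n, u_n); k2 = f(s_n + h, u_n + h·k1); u_{n+1} = u_n + (h/2)·(k1 + k2).
s=0.000000, u=-0.700000:
  k1 = f(0.000000, -0.700000) = 0.350000
  k2 = f(0.150000, -0.647500) = 0.473188
  u ← -0.700000 + (0.15/2)·(0.350000 + 0.473188) = -0.638261
u(0.15) ≈ -0.6383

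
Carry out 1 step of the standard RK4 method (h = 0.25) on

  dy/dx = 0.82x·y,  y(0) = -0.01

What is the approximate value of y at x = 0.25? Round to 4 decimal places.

-0.0103

RK4: k1 = f(x_n, y_n); k2 = f(x_n + h/2, y_n + (h/2)·k1); k3 = f(x_n + h/2, y_n + (h/2)·k2); k4 = f(x_n + h, y_n + h·k3); y_{n+1} = y_n + (h/6)·(k1 + 2k2 + 2k3 + k4).
x=0.000000, y=-0.010000:
  k1 = f(0.000000, -0.010000) = 0.000000
  k2 = f(0.125000, -0.010000) = -0.001025
  k3 = f(0.125000, -0.010128) = -0.001038
  k4 = f(0.250000, -0.010260) = -0.002103
  y ← -0.010000 + (0.25/6)·(k1 + 2k2 + 2k3 + k4) = -0.010260
y(0.25) ≈ -0.0103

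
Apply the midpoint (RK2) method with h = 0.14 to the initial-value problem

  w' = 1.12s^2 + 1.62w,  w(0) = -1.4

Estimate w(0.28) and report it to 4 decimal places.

-2.1881

Midpoint: k1 = f(s_n, w_n); k2 = f(s_n + h/2, w_n + (h/2)·k1); w_{n+1} = w_n + h·k2.
s=0.000000, w=-1.400000:
  k1 = f(0.000000, -1.400000) = -2.268000
  k2 = f(0.070000, -1.558760) = -2.519703
  w ← -1.400000 + 0.14·(-2.519703) = -1.752758
s=0.140000, w=-1.752758:
  k1 = f(0.140000, -1.752758) = -2.817517
  k2 = f(0.210000, -1.949985) = -3.109583
  w ← -1.752758 + 0.14·(-3.109583) = -2.188100
w(0.28) ≈ -2.1881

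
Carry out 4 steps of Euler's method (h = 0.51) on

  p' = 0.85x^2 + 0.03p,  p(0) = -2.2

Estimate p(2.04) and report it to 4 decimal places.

Euler: p_{n+1} = p_n + h·f(x_n, p_n).
x=0.000000, p=-2.200000: f=-0.066000 → p ← -2.200000 + 0.51·(-0.066000) = -2.233660
x=0.510000, p=-2.233660: f=0.154075 → p ← -2.233660 + 0.51·0.154075 = -2.155082
x=1.020000, p=-2.155082: f=0.819688 → p ← -2.155082 + 0.51·0.819688 = -1.737041
x=1.530000, p=-1.737041: f=1.937654 → p ← -1.737041 + 0.51·1.937654 = -0.748838
p(2.04) ≈ -0.7488

-0.7488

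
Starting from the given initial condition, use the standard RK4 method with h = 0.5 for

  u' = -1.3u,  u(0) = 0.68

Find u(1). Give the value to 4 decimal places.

RK4: k1 = f(x_n, u_n); k2 = f(x_n + h/2, u_n + (h/2)·k1); k3 = f(x_n + h/2, u_n + (h/2)·k2); k4 = f(x_n + h, u_n + h·k3); u_{n+1} = u_n + (h/6)·(k1 + 2k2 + 2k3 + k4).
x=0.000000, u=0.680000:
  k1 = f(0.000000, 0.680000) = -0.884000
  k2 = f(0.250000, 0.459000) = -0.596700
  k3 = f(0.250000, 0.530825) = -0.690073
  k4 = f(0.500000, 0.334964) = -0.435453
  u ← 0.680000 + (0.5/6)·(k1 + 2k2 + 2k3 + k4) = 0.355584
x=0.500000, u=0.355584:
  k1 = f(0.500000, 0.355584) = -0.462259
  k2 = f(0.750000, 0.240019) = -0.312025
  k3 = f(0.750000, 0.277577) = -0.360851
  k4 = f(1.000000, 0.175158) = -0.227706
  u ← 0.355584 + (0.5/6)·(k1 + 2k2 + 2k3 + k4) = 0.185941
u(1) ≈ 0.1859

0.1859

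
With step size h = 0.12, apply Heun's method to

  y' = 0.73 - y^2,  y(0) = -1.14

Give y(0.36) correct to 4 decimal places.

Heun: k1 = f(t_n, y_n); k2 = f(t_n + h, y_n + h·k1); y_{n+1} = y_n + (h/2)·(k1 + k2).
t=0.000000, y=-1.140000:
  k1 = f(0.000000, -1.140000) = -0.569600
  k2 = f(0.120000, -1.208352) = -0.730115
  y ← -1.140000 + (0.12/2)·(-0.569600 + (-0.730115)) = -1.217983
t=0.120000, y=-1.217983:
  k1 = f(0.120000, -1.217983) = -0.753482
  k2 = f(0.240000, -1.308401) = -0.981913
  y ← -1.217983 + (0.12/2)·(-0.753482 + (-0.981913)) = -1.322107
t=0.240000, y=-1.322107:
  k1 = f(0.240000, -1.322107) = -1.017966
  k2 = f(0.360000, -1.444262) = -1.355894
  y ← -1.322107 + (0.12/2)·(-1.017966 + (-1.355894)) = -1.464538
y(0.36) ≈ -1.4645

-1.4645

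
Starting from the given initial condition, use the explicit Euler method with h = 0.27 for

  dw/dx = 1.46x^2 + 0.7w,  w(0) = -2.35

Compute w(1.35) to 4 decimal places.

-4.6063

Euler: w_{n+1} = w_n + h·f(x_n, w_n).
x=0.000000, w=-2.350000: f=-1.645000 → w ← -2.350000 + 0.27·(-1.645000) = -2.794150
x=0.270000, w=-2.794150: f=-1.849471 → w ← -2.794150 + 0.27·(-1.849471) = -3.293507
x=0.540000, w=-3.293507: f=-1.879719 → w ← -3.293507 + 0.27·(-1.879719) = -3.801031
x=0.810000, w=-3.801031: f=-1.702816 → w ← -3.801031 + 0.27·(-1.702816) = -4.260792
x=1.080000, w=-4.260792: f=-1.279610 → w ← -4.260792 + 0.27·(-1.279610) = -4.606286
w(1.35) ≈ -4.6063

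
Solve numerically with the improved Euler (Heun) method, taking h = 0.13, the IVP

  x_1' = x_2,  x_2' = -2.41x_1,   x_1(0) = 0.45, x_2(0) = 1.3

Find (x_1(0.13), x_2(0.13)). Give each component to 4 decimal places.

Heun on (x_1,x_2): k1 = f(x_n, state_n); k2 = f(x_n + h, state_n + h·k1); state_{n+1} = state_n + (h/2)·(k1 + k2).
0.000000: (0.450000, 1.300000)
  k1 = (1.300000, -1.084500)
  predictor → (0.619000, 1.159015)
  k2 = (1.159015, -1.491790)
  → (0.609836, 1.132541)
(x_1(0.13), x_2(0.13)) ≈ (0.6098, 1.1325)

0.6098, 1.1325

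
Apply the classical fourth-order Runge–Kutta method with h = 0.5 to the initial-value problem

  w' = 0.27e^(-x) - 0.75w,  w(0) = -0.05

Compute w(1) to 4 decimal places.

0.0892

RK4: k1 = f(x_n, w_n); k2 = f(x_n + h/2, w_n + (h/2)·k1); k3 = f(x_n + h/2, w_n + (h/2)·k2); k4 = f(x_n + h, w_n + h·k3); w_{n+1} = w_n + (h/6)·(k1 + 2k2 + 2k3 + k4).
x=0.000000, w=-0.050000:
  k1 = f(0.000000, -0.050000) = 0.307500
  k2 = f(0.250000, 0.026875) = 0.190120
  k3 = f(0.250000, -0.002470) = 0.212129
  k4 = f(0.500000, 0.056064) = 0.121715
  w ← -0.050000 + (0.5/6)·(k1 + 2k2 + 2k3 + k4) = 0.052809
x=0.500000, w=0.052809:
  k1 = f(0.500000, 0.052809) = 0.124156
  k2 = f(0.750000, 0.083848) = 0.064653
  k3 = f(0.750000, 0.068973) = 0.075810
  k4 = f(1.000000, 0.090714) = 0.031292
  w ← 0.052809 + (0.5/6)·(k1 + 2k2 + 2k3 + k4) = 0.089174
w(1) ≈ 0.0892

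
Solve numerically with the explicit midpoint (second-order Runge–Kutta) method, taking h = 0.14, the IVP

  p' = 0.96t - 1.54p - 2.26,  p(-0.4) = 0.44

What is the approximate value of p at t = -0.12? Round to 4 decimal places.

Midpoint: k1 = f(t_n, p_n); k2 = f(t_n + h/2, p_n + (h/2)·k1); p_{n+1} = p_n + h·k2.
t=-0.400000, p=0.440000:
  k1 = f(-0.400000, 0.440000) = -3.321600
  k2 = f(-0.330000, 0.207488) = -2.896332
  p ← 0.440000 + 0.14·(-2.896332) = 0.034514
t=-0.260000, p=0.034514:
  k1 = f(-0.260000, 0.034514) = -2.562751
  k2 = f(-0.190000, -0.144879) = -2.219286
  p ← 0.034514 + 0.14·(-2.219286) = -0.276187
p(-0.12) ≈ -0.2762

-0.2762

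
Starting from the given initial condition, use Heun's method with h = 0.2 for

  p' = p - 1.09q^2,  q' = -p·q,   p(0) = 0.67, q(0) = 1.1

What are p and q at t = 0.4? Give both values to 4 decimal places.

0.4775, 0.8800

Heun on (p,q): k1 = f(t_n, state_n); k2 = f(t_n + h, state_n + h·k1); state_{n+1} = state_n + (h/2)·(k1 + k2).
0.000000: (0.670000, 1.100000)
  k1 = (-0.648900, -0.737000)
  predictor → (0.540220, 0.952600)
  k2 = (-0.448897, -0.514614)
  → (0.560220, 0.974839)
0.200000: (0.560220, 0.974839)
  k1 = (-0.475618, -0.546124)
  predictor → (0.465097, 0.865614)
  k2 = (-0.351626, -0.402594)
  → (0.477496, 0.879967)
(p(0.4), q(0.4)) ≈ (0.4775, 0.8800)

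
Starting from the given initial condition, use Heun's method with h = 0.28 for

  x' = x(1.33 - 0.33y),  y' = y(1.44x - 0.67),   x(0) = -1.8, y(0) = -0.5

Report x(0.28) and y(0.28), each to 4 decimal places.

Heun on (x,y): k1 = f(s_n, state_n); k2 = f(s_n + h, state_n + h·k1); state_{n+1} = state_n + (h/2)·(k1 + k2).
0.000000: (-1.800000, -0.500000)
  k1 = (-2.691000, 1.631000)
  predictor → (-2.553480, -0.043320)
  k2 = (-3.432632, 0.188313)
  → (-2.657308, -0.245296)
(x(0.28), y(0.28)) ≈ (-2.6573, -0.2453)

-2.6573, -0.2453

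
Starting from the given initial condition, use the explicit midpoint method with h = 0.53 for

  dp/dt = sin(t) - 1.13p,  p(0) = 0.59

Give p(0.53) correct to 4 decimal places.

0.4813

Midpoint: k1 = f(t_n, p_n); k2 = f(t_n + h/2, p_n + (h/2)·k1); p_{n+1} = p_n + h·k2.
t=0.000000, p=0.590000:
  k1 = f(0.000000, 0.590000) = -0.666700
  k2 = f(0.265000, 0.413324) = -0.205147
  p ← 0.590000 + 0.53·(-0.205147) = 0.481272
p(0.53) ≈ 0.4813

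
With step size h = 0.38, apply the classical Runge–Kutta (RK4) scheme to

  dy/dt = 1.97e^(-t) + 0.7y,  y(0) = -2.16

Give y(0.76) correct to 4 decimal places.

-2.2461

RK4: k1 = f(t_n, y_n); k2 = f(t_n + h/2, y_n + (h/2)·k1); k3 = f(t_n + h/2, y_n + (h/2)·k2); k4 = f(t_n + h, y_n + h·k3); y_{n+1} = y_n + (h/6)·(k1 + 2k2 + 2k3 + k4).
t=0.000000, y=-2.160000:
  k1 = f(0.000000, -2.160000) = 0.458000
  k2 = f(0.190000, -2.072980) = 0.178023
  k3 = f(0.190000, -2.126176) = 0.140787
  k4 = f(0.380000, -2.106501) = -0.127344
  y ← -2.160000 + (0.38/6)·(k1 + 2k2 + 2k3 + k4) = -2.098676
t=0.380000, y=-2.098676:
  k1 = f(0.380000, -2.098676) = -0.121866
  k2 = f(0.570000, -2.121830) = -0.371196
  k3 = f(0.570000, -2.169203) = -0.404357
  k4 = f(0.760000, -2.252332) = -0.655329
  y ← -2.098676 + (0.38/6)·(k1 + 2k2 + 2k3 + k4) = -2.246135
y(0.76) ≈ -2.2461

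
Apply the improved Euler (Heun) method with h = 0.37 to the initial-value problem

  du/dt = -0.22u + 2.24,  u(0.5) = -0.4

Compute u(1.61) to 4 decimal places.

Heun: k1 = f(t_n, u_n); k2 = f(t_n + h, u_n + h·k1); u_{n+1} = u_n + (h/2)·(k1 + k2).
t=0.500000, u=-0.400000:
  k1 = f(0.500000, -0.400000) = 2.328000
  k2 = f(0.870000, 0.461360) = 2.138501
  u ← -0.400000 + (0.37/2)·(2.328000 + 2.138501) = 0.426303
t=0.870000, u=0.426303:
  k1 = f(0.870000, 0.426303) = 2.146213
  k2 = f(1.240000, 1.220402) = 1.971512
  u ← 0.426303 + (0.37/2)·(2.146213 + 1.971512) = 1.188082
t=1.240000, u=1.188082:
  k1 = f(1.240000, 1.188082) = 1.978622
  k2 = f(1.610000, 1.920172) = 1.817562
  u ← 1.188082 + (0.37/2)·(1.978622 + 1.817562) = 1.890376
u(1.61) ≈ 1.8904

1.8904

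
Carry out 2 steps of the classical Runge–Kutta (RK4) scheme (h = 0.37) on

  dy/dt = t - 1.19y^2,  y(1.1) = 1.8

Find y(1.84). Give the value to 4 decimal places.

1.2319

RK4: k1 = f(t_n, y_n); k2 = f(t_n + h/2, y_n + (h/2)·k1); k3 = f(t_n + h/2, y_n + (h/2)·k2); k4 = f(t_n + h, y_n + h·k3); y_{n+1} = y_n + (h/6)·(k1 + 2k2 + 2k3 + k4).
t=1.100000, y=1.800000:
  k1 = f(1.100000, 1.800000) = -2.755600
  k2 = f(1.285000, 1.290214) = -0.695936
  k3 = f(1.285000, 1.671252) = -2.038768
  k4 = f(1.470000, 1.045656) = 0.168859
  y ← 1.800000 + (0.37/6)·(k1 + 2k2 + 2k3 + k4) = 1.303204
t=1.470000, y=1.303204:
  k1 = f(1.470000, 1.303204) = -0.551026
  k2 = f(1.655000, 1.201264) = -0.062213
  k3 = f(1.655000, 1.291695) = -0.330486
  k4 = f(1.840000, 1.180924) = 0.180447
  y ← 1.303204 + (0.37/6)·(k1 + 2k2 + 2k3 + k4) = 1.231919
y(1.84) ≈ 1.2319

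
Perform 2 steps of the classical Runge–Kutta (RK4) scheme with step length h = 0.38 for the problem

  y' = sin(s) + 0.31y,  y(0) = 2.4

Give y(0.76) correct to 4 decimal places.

3.3362

RK4: k1 = f(s_n, y_n); k2 = f(s_n + h/2, y_n + (h/2)·k1); k3 = f(s_n + h/2, y_n + (h/2)·k2); k4 = f(s_n + h, y_n + h·k3); y_{n+1} = y_n + (h/6)·(k1 + 2k2 + 2k3 + k4).
s=0.000000, y=2.400000:
  k1 = f(0.000000, 2.400000) = 0.744000
  k2 = f(0.190000, 2.541360) = 0.976680
  k3 = f(0.190000, 2.585569) = 0.990385
  k4 = f(0.380000, 2.776346) = 1.231588
  y ← 2.400000 + (0.38/6)·(k1 + 2k2 + 2k3 + k4) = 2.774282
s=0.380000, y=2.774282:
  k1 = f(0.380000, 2.774282) = 1.230948
  k2 = f(0.570000, 3.008162) = 1.472162
  k3 = f(0.570000, 3.053993) = 1.486370
  k4 = f(0.760000, 3.339103) = 1.724043
  y ← 2.774282 + (0.38/6)·(k1 + 2k2 + 2k3 + k4) = 3.336179
y(0.76) ≈ 3.3362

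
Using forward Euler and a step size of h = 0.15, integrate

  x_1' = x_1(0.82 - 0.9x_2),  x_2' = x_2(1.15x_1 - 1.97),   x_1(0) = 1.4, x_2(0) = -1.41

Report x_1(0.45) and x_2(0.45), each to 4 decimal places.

3.1314, -1.5233

Euler on (x_1,x_2): x_1_{n+1} = x_1_n + h·x_1', x_2_{n+1} = x_2_n + h·x_2'.
0.000000: (1.400000, -1.410000); f=(2.924600, 0.507600) → (1.838690, -1.333860)
0.150000: (1.838690, -1.333860); f=(3.715025, -0.192734) → (2.395944, -1.362770)
0.300000: (2.395944, -1.362770); f=(4.903282, -1.070232) → (3.131436, -1.523305)
(x_1(0.45), x_2(0.45)) ≈ (3.1314, -1.5233)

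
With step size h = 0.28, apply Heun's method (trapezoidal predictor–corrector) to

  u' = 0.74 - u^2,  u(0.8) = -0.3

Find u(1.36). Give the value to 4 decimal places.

0.0969

Heun: k1 = f(t_n, u_n); k2 = f(t_n + h, u_n + h·k1); u_{n+1} = u_n + (h/2)·(k1 + k2).
t=0.800000, u=-0.300000:
  k1 = f(0.800000, -0.300000) = 0.650000
  k2 = f(1.080000, -0.118000) = 0.726076
  u ← -0.300000 + (0.28/2)·(0.650000 + 0.726076) = -0.107349
t=1.080000, u=-0.107349:
  k1 = f(1.080000, -0.107349) = 0.728476
  k2 = f(1.360000, 0.096624) = 0.730664
  u ← -0.107349 + (0.28/2)·(0.728476 + 0.730664) = 0.096930
u(1.36) ≈ 0.0969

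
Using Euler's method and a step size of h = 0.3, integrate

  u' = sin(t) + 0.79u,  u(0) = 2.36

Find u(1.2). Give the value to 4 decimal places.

Euler: u_{n+1} = u_n + h·f(t_n, u_n).
t=0.000000, u=2.360000: f=1.864400 → u ← 2.360000 + 0.3·1.864400 = 2.919320
t=0.300000, u=2.919320: f=2.601783 → u ← 2.919320 + 0.3·2.601783 = 3.699855
t=0.600000, u=3.699855: f=3.487528 → u ← 3.699855 + 0.3·3.487528 = 4.746113
t=0.900000, u=4.746113: f=4.532756 → u ← 4.746113 + 0.3·4.532756 = 6.105940
u(1.2) ≈ 6.1059

6.1059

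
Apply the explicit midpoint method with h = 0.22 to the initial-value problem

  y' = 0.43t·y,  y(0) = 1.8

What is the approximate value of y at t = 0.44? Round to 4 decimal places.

1.8761

Midpoint: k1 = f(t_n, y_n); k2 = f(t_n + h/2, y_n + (h/2)·k1); y_{n+1} = y_n + h·k2.
t=0.000000, y=1.800000:
  k1 = f(0.000000, 1.800000) = 0.000000
  k2 = f(0.110000, 1.800000) = 0.085140
  y ← 1.800000 + 0.22·0.085140 = 1.818731
t=0.220000, y=1.818731:
  k1 = f(0.220000, 1.818731) = 0.172052
  k2 = f(0.330000, 1.837657) = 0.260763
  y ← 1.818731 + 0.22·0.260763 = 1.876099
y(0.44) ≈ 1.8761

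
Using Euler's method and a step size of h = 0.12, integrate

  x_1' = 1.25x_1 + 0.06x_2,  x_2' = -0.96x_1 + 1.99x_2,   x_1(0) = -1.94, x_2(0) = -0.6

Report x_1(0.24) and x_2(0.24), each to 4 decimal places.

-2.5744, -0.3864

Euler on (x_1,x_2): x_1_{n+1} = x_1_n + h·x_1', x_2_{n+1} = x_2_n + h·x_2'.
0.000000: (-1.940000, -0.600000); f=(-2.461000, 0.668400) → (-2.235320, -0.519792)
0.120000: (-2.235320, -0.519792); f=(-2.825338, 1.111521) → (-2.574361, -0.386409)
(x_1(0.24), x_2(0.24)) ≈ (-2.5744, -0.3864)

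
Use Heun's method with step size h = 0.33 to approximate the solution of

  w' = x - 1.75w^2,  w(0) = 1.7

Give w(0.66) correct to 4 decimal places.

0.7546

Heun: k1 = f(x_n, w_n); k2 = f(x_n + h, w_n + h·k1); w_{n+1} = w_n + (h/2)·(k1 + k2).
x=0.000000, w=1.700000:
  k1 = f(0.000000, 1.700000) = -5.057500
  k2 = f(0.330000, 0.031025) = 0.328316
  w ← 1.700000 + (0.33/2)·(-5.057500 + 0.328316) = 0.919685
x=0.330000, w=0.919685:
  k1 = f(0.330000, 0.919685) = -1.150184
  k2 = f(0.660000, 0.540124) = 0.149466
  w ← 0.919685 + (0.33/2)·(-1.150184 + 0.149466) = 0.754566
w(0.66) ≈ 0.7546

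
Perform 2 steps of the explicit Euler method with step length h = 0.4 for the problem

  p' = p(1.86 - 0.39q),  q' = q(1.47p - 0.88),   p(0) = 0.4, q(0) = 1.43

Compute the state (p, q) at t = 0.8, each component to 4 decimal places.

Euler on (p,q): p_{n+1} = p_n + h·p', q_{n+1} = q_n + h·q'.
0.000000: (0.400000, 1.430000); f=(0.520920, -0.417560) → (0.608368, 1.262976)
0.400000: (0.608368, 1.262976); f=(0.831906, 0.018062) → (0.941131, 1.270201)
(p(0.8), q(0.8)) ≈ (0.9411, 1.2702)

0.9411, 1.2702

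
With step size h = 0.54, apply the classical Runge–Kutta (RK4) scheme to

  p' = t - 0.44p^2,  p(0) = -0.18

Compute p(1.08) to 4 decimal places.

0.3887

RK4: k1 = f(t_n, p_n); k2 = f(t_n + h/2, p_n + (h/2)·k1); k3 = f(t_n + h/2, p_n + (h/2)·k2); k4 = f(t_n + h, p_n + h·k3); p_{n+1} = p_n + (h/6)·(k1 + 2k2 + 2k3 + k4).
t=0.000000, p=-0.180000:
  k1 = f(0.000000, -0.180000) = -0.014256
  k2 = f(0.270000, -0.183849) = 0.255128
  k3 = f(0.270000, -0.111115) = 0.264567
  k4 = f(0.540000, -0.037134) = 0.539393
  p ← -0.180000 + (0.54/6)·(k1 + 2k2 + 2k3 + k4) = -0.039192
t=0.540000, p=-0.039192:
  k1 = f(0.540000, -0.039192) = 0.539324
  k2 = f(0.810000, 0.106425) = 0.805016
  k3 = f(0.810000, 0.178162) = 0.796034
  k4 = f(1.080000, 0.390666) = 1.012847
  p ← -0.039192 + (0.54/6)·(k1 + 2k2 + 2k3 + k4) = 0.388692
p(1.08) ≈ 0.3887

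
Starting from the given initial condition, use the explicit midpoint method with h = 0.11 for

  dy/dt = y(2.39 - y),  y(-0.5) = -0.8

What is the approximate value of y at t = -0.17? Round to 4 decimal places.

-2.7429

Midpoint: k1 = f(t_n, y_n); k2 = f(t_n + h/2, y_n + (h/2)·k1); y_{n+1} = y_n + h·k2.
t=-0.500000, y=-0.800000:
  k1 = f(-0.500000, -0.800000) = -2.552000
  k2 = f(-0.445000, -0.940360) = -3.131737
  y ← -0.800000 + 0.11·(-3.131737) = -1.144491
t=-0.390000, y=-1.144491:
  k1 = f(-0.390000, -1.144491) = -4.045194
  k2 = f(-0.335000, -1.366977) = -5.135700
  y ← -1.144491 + 0.11·(-5.135700) = -1.709418
t=-0.280000, y=-1.709418:
  k1 = f(-0.280000, -1.709418) = -7.007619
  k2 = f(-0.225000, -2.094837) = -9.395004
  y ← -1.709418 + 0.11·(-9.395004) = -2.742868
y(-0.17) ≈ -2.7429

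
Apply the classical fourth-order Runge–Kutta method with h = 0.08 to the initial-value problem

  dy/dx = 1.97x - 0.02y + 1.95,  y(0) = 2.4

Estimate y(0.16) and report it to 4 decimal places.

2.7290

RK4: k1 = f(x_n, y_n); k2 = f(x_n + h/2, y_n + (h/2)·k1); k3 = f(x_n + h/2, y_n + (h/2)·k2); k4 = f(x_n + h, y_n + h·k3); y_{n+1} = y_n + (h/6)·(k1 + 2k2 + 2k3 + k4).
x=0.000000, y=2.400000:
  k1 = f(0.000000, 2.400000) = 1.902000
  k2 = f(0.040000, 2.476080) = 1.979278
  k3 = f(0.040000, 2.479171) = 1.979217
  k4 = f(0.080000, 2.558337) = 2.056433
  y ← 2.400000 + (0.08/6)·(k1 + 2k2 + 2k3 + k4) = 2.558339
x=0.080000, y=2.558339:
  k1 = f(0.080000, 2.558339) = 2.056433
  k2 = f(0.120000, 2.640596) = 2.133588
  k3 = f(0.120000, 2.643682) = 2.133526
  k4 = f(0.160000, 2.729021) = 2.210620
  y ← 2.558339 + (0.08/6)·(k1 + 2k2 + 2k3 + k4) = 2.729023
y(0.16) ≈ 2.7290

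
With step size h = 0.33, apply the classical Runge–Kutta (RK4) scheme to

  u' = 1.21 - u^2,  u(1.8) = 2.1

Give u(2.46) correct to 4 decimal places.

1.2762

RK4: k1 = f(s_n, u_n); k2 = f(s_n + h/2, u_n + (h/2)·k1); k3 = f(s_n + h/2, u_n + (h/2)·k2); k4 = f(s_n + h, u_n + h·k3); u_{n+1} = u_n + (h/6)·(k1 + 2k2 + 2k3 + k4).
s=1.800000, u=2.100000:
  k1 = f(1.800000, 2.100000) = -3.200000
  k2 = f(1.965000, 1.572000) = -1.261184
  k3 = f(1.965000, 1.891905) = -2.369303
  k4 = f(2.130000, 1.318130) = -0.527467
  u ← 2.100000 + (0.33/6)·(k1 + 2k2 + 2k3 + k4) = 1.495636
s=2.130000, u=1.495636:
  k1 = f(2.130000, 1.495636) = -1.026926
  k2 = f(2.295000, 1.326193) = -0.548788
  k3 = f(2.295000, 1.405086) = -0.764266
  k4 = f(2.460000, 1.243428) = -0.336113
  u ← 1.495636 + (0.33/6)·(k1 + 2k2 + 2k3 + k4) = 1.276233
u(2.46) ≈ 1.2762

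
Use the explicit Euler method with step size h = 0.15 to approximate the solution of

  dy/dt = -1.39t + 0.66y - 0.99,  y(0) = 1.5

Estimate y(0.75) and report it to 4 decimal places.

1.1547

Euler: y_{n+1} = y_n + h·f(t_n, y_n).
t=0.000000, y=1.500000: f=0.000000 → y ← 1.500000 + 0.15·0.000000 = 1.500000
t=0.150000, y=1.500000: f=-0.208500 → y ← 1.500000 + 0.15·(-0.208500) = 1.468725
t=0.300000, y=1.468725: f=-0.437641 → y ← 1.468725 + 0.15·(-0.437641) = 1.403079
t=0.450000, y=1.403079: f=-0.689468 → y ← 1.403079 + 0.15·(-0.689468) = 1.299659
t=0.600000, y=1.299659: f=-0.966225 → y ← 1.299659 + 0.15·(-0.966225) = 1.154725
y(0.75) ≈ 1.1547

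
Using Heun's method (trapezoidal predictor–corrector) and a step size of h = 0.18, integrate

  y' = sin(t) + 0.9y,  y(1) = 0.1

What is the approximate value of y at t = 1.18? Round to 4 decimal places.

0.2887

Heun: k1 = f(t_n, y_n); k2 = f(t_n + h, y_n + h·k1); y_{n+1} = y_n + (h/2)·(k1 + k2).
t=1.000000, y=0.100000:
  k1 = f(1.000000, 0.100000) = 0.931471
  k2 = f(1.180000, 0.267665) = 1.165504
  y ← 0.100000 + (0.18/2)·(0.931471 + 1.165504) = 0.288728
y(1.18) ≈ 0.2887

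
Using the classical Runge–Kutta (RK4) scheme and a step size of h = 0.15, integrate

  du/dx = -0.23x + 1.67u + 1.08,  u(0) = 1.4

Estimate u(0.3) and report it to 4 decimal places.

RK4: k1 = f(x_n, u_n); k2 = f(x_n + h/2, u_n + (h/2)·k1); k3 = f(x_n + h/2, u_n + (h/2)·k2); k4 = f(x_n + h, u_n + h·k3); u_{n+1} = u_n + (h/6)·(k1 + 2k2 + 2k3 + k4).
x=0.000000, u=1.400000:
  k1 = f(0.000000, 1.400000) = 3.418000
  k2 = f(0.075000, 1.656350) = 3.828854
  k3 = f(0.075000, 1.687164) = 3.880314
  k4 = f(0.150000, 1.982047) = 4.355519
  u ← 1.400000 + (0.15/6)·(k1 + 2k2 + 2k3 + k4) = 1.979796
x=0.150000, u=1.979796:
  k1 = f(0.150000, 1.979796) = 4.351760
  k2 = f(0.225000, 2.306178) = 4.879568
  k3 = f(0.225000, 2.345764) = 4.945676
  k4 = f(0.300000, 2.721648) = 5.556152
  u ← 1.979796 + (0.15/6)·(k1 + 2k2 + 2k3 + k4) = 2.718756
u(0.3) ≈ 2.7188

2.7188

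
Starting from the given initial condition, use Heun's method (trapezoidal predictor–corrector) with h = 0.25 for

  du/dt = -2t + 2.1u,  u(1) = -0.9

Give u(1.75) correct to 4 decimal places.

Heun: k1 = f(t_n, u_n); k2 = f(t_n + h, u_n + h·k1); u_{n+1} = u_n + (h/2)·(k1 + k2).
t=1.000000, u=-0.900000:
  k1 = f(1.000000, -0.900000) = -3.890000
  k2 = f(1.250000, -1.872500) = -6.432250
  u ← -0.900000 + (0.25/2)·(-3.890000 + (-6.432250)) = -2.190281
t=1.250000, u=-2.190281:
  k1 = f(1.250000, -2.190281) = -7.099591
  k2 = f(1.500000, -3.965179) = -11.326876
  u ← -2.190281 + (0.25/2)·(-7.099591 + (-11.326876)) = -4.493590
t=1.500000, u=-4.493590:
  k1 = f(1.500000, -4.493590) = -12.436538
  k2 = f(1.750000, -7.602724) = -19.465721
  u ← -4.493590 + (0.25/2)·(-12.436538 + (-19.465721)) = -8.481372
u(1.75) ≈ -8.4814

-8.4814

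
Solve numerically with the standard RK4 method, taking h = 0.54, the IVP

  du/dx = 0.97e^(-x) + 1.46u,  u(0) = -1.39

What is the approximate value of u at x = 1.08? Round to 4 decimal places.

RK4: k1 = f(x_n, u_n); k2 = f(x_n + h/2, u_n + (h/2)·k1); k3 = f(x_n + h/2, u_n + (h/2)·k2); k4 = f(x_n + h, u_n + h·k3); u_{n+1} = u_n + (h/6)·(k1 + 2k2 + 2k3 + k4).
x=0.000000, u=-1.390000:
  k1 = f(0.000000, -1.390000) = -1.059400
  k2 = f(0.270000, -1.676038) = -1.706537
  k3 = f(0.270000, -1.850765) = -1.961639
  k4 = f(0.540000, -2.449285) = -3.010690
  u ← -1.390000 + (0.54/6)·(k1 + 2k2 + 2k3 + k4) = -2.416580
x=0.540000, u=-2.416580:
  k1 = f(0.540000, -2.416580) = -2.962941
  k2 = f(0.810000, -3.216574) = -4.264686
  k3 = f(0.810000, -3.568045) = -4.777833
  k4 = f(1.080000, -4.996610) = -6.965643
  u ← -2.416580 + (0.54/6)·(k1 + 2k2 + 2k3 + k4) = -4.937806
u(1.08) ≈ -4.9378

-4.9378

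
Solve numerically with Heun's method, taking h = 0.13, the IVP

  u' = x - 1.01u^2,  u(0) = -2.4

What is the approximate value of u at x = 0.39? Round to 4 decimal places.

-14.6398

Heun: k1 = f(x_n, u_n); k2 = f(x_n + h, u_n + h·k1); u_{n+1} = u_n + (h/2)·(k1 + k2).
x=0.000000, u=-2.400000:
  k1 = f(0.000000, -2.400000) = -5.817600
  k2 = f(0.130000, -3.156288) = -9.931775
  u ← -2.400000 + (0.13/2)·(-5.817600 + (-9.931775)) = -3.423709
x=0.130000, u=-3.423709:
  k1 = f(0.130000, -3.423709) = -11.709004
  k2 = f(0.260000, -4.945880) = -24.446345
  u ← -3.423709 + (0.13/2)·(-11.709004 + (-24.446345)) = -5.773807
x=0.260000, u=-5.773807:
  k1 = f(0.260000, -5.773807) = -33.410217
  k2 = f(0.390000, -10.117135) = -102.989992
  u ← -5.773807 + (0.13/2)·(-33.410217 + (-102.989992)) = -14.639821
u(0.39) ≈ -14.6398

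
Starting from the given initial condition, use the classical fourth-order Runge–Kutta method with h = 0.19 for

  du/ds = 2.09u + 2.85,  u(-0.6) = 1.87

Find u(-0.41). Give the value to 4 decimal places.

RK4: k1 = f(s_n, u_n); k2 = f(s_n + h/2, u_n + (h/2)·k1); k3 = f(s_n + h/2, u_n + (h/2)·k2); k4 = f(s_n + h, u_n + h·k3); u_{n+1} = u_n + (h/6)·(k1 + 2k2 + 2k3 + k4).
s=-0.600000, u=1.870000:
  k1 = f(-0.600000, 1.870000) = 6.758300
  k2 = f(-0.505000, 2.512039) = 8.100160
  k3 = f(-0.505000, 2.639515) = 8.366587
  k4 = f(-0.410000, 3.459652) = 10.080672
  u ← 1.870000 + (0.19/6)·(k1 + 2k2 + 2k3 + k4) = 3.446128
u(-0.41) ≈ 3.4461

3.4461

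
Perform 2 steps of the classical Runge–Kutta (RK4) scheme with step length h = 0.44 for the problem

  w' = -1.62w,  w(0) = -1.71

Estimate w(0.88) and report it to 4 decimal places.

-0.4133

RK4: k1 = f(x_n, w_n); k2 = f(x_n + h/2, w_n + (h/2)·k1); k3 = f(x_n + h/2, w_n + (h/2)·k2); k4 = f(x_n + h, w_n + h·k3); w_{n+1} = w_n + (h/6)·(k1 + 2k2 + 2k3 + k4).
x=0.000000, w=-1.710000:
  k1 = f(0.000000, -1.710000) = 2.770200
  k2 = f(0.220000, -1.100556) = 1.782901
  k3 = f(0.220000, -1.317762) = 2.134774
  k4 = f(0.440000, -0.770699) = 1.248533
  w ← -1.710000 + (0.44/6)·(k1 + 2k2 + 2k3 + k4) = -0.840701
x=0.440000, w=-0.840701:
  k1 = f(0.440000, -0.840701) = 1.361935
  k2 = f(0.660000, -0.541075) = 0.876541
  k3 = f(0.660000, -0.647862) = 1.049536
  k4 = f(0.880000, -0.378905) = 0.613826
  w ← -0.840701 + (0.44/6)·(k1 + 2k2 + 2k3 + k4) = -0.413320
w(0.88) ≈ -0.4133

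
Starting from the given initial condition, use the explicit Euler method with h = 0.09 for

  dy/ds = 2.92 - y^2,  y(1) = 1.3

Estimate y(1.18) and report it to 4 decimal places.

1.4944

Euler: y_{n+1} = y_n + h·f(s_n, y_n).
s=1.000000, y=1.300000: f=1.230000 → y ← 1.300000 + 0.09·1.230000 = 1.410700
s=1.090000, y=1.410700: f=0.929926 → y ← 1.410700 + 0.09·0.929926 = 1.494393
y(1.18) ≈ 1.4944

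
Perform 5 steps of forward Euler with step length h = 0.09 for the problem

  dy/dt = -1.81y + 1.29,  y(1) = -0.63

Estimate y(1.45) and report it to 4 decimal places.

Euler: y_{n+1} = y_n + h·f(t_n, y_n).
t=1.000000, y=-0.630000: f=2.430300 → y ← -0.630000 + 0.09·2.430300 = -0.411273
t=1.090000, y=-0.411273: f=2.034404 → y ← -0.411273 + 0.09·2.034404 = -0.228177
t=1.180000, y=-0.228177: f=1.703000 → y ← -0.228177 + 0.09·1.703000 = -0.074907
t=1.270000, y=-0.074907: f=1.425581 → y ← -0.074907 + 0.09·1.425581 = 0.053396
t=1.360000, y=0.053396: f=1.193354 → y ← 0.053396 + 0.09·1.193354 = 0.160797
y(1.45) ≈ 0.1608

0.1608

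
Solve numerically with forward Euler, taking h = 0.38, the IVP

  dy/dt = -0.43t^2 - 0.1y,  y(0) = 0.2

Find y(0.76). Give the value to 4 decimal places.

Euler: y_{n+1} = y_n + h·f(t_n, y_n).
t=0.000000, y=0.200000: f=-0.020000 → y ← 0.200000 + 0.38·(-0.020000) = 0.192400
t=0.380000, y=0.192400: f=-0.081332 → y ← 0.192400 + 0.38·(-0.081332) = 0.161494
y(0.76) ≈ 0.1615

0.1615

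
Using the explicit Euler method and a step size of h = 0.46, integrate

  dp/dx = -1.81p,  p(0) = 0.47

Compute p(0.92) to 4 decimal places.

0.0132

Euler: p_{n+1} = p_n + h·f(x_n, p_n).
x=0.000000, p=0.470000: f=-0.850700 → p ← 0.470000 + 0.46·(-0.850700) = 0.078678
x=0.460000, p=0.078678: f=-0.142407 → p ← 0.078678 + 0.46·(-0.142407) = 0.013171
p(0.92) ≈ 0.0132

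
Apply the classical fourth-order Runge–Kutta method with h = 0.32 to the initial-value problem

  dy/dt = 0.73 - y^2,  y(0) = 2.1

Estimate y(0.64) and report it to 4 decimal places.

RK4: k1 = f(t_n, y_n); k2 = f(t_n + h/2, y_n + (h/2)·k1); k3 = f(t_n + h/2, y_n + (h/2)·k2); k4 = f(t_n + h, y_n + h·k3); y_{n+1} = y_n + (h/6)·(k1 + 2k2 + 2k3 + k4).
t=0.000000, y=2.100000:
  k1 = f(0.000000, 2.100000) = -3.680000
  k2 = f(0.160000, 1.511200) = -1.553725
  k3 = f(0.160000, 1.851404) = -2.697697
  k4 = f(0.320000, 1.236737) = -0.799519
  y ← 2.100000 + (0.32/6)·(k1 + 2k2 + 2k3 + k4) = 1.407607
t=0.320000, y=1.407607:
  k1 = f(0.320000, 1.407607) = -1.251358
  k2 = f(0.480000, 1.207390) = -0.727791
  k3 = f(0.480000, 1.291161) = -0.937096
  k4 = f(0.640000, 1.107737) = -0.497080
  y ← 1.407607 + (0.32/6)·(k1 + 2k2 + 2k3 + k4) = 1.136769
y(0.64) ≈ 1.1368

1.1368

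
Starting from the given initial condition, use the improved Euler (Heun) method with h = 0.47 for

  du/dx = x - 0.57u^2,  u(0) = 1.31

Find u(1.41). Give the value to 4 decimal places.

1.3100

Heun: k1 = f(x_n, u_n); k2 = f(x_n + h, u_n + h·k1); u_{n+1} = u_n + (h/2)·(k1 + k2).
x=0.000000, u=1.310000:
  k1 = f(0.000000, 1.310000) = -0.978177
  k2 = f(0.470000, 0.850257) = 0.057926
  u ← 1.310000 + (0.47/2)·(-0.978177 + 0.057926) = 1.093741
x=0.470000, u=1.093741:
  k1 = f(0.470000, 1.093741) = -0.211874
  k2 = f(0.940000, 0.994160) = 0.376638
  u ← 1.093741 + (0.47/2)·(-0.211874 + 0.376638) = 1.132461
x=0.940000, u=1.132461:
  k1 = f(0.940000, 1.132461) = 0.208994
  k2 = f(1.410000, 1.230688) = 0.546682
  u ← 1.132461 + (0.47/2)·(0.208994 + 0.546682) = 1.310045
u(1.41) ≈ 1.3100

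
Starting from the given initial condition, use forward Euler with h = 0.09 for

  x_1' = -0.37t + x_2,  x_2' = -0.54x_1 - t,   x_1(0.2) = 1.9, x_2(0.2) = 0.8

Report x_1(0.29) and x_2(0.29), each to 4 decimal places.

Euler on (x_1,x_2): x_1_{n+1} = x_1_n + h·x_1', x_2_{n+1} = x_2_n + h·x_2'.
0.200000: (1.900000, 0.800000); f=(0.726000, -1.226000) → (1.965340, 0.689660)
(x_1(0.29), x_2(0.29)) ≈ (1.9653, 0.6897)

1.9653, 0.6897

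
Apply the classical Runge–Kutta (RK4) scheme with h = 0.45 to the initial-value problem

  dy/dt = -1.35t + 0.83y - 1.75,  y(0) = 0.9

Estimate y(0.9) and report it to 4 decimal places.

RK4: k1 = f(t_n, y_n); k2 = f(t_n + h/2, y_n + (h/2)·k1); k3 = f(t_n + h/2, y_n + (h/2)·k2); k4 = f(t_n + h, y_n + h·k3); y_{n+1} = y_n + (h/6)·(k1 + 2k2 + 2k3 + k4).
t=0.000000, y=0.900000:
  k1 = f(0.000000, 0.900000) = -1.003000
  k2 = f(0.225000, 0.674325) = -1.494060
  k3 = f(0.225000, 0.563836) = -1.585766
  k4 = f(0.450000, 0.186405) = -2.202784
  y ← 0.900000 + (0.45/6)·(k1 + 2k2 + 2k3 + k4) = 0.197592
t=0.450000, y=0.197592:
  k1 = f(0.450000, 0.197592) = -2.193498
  k2 = f(0.675000, -0.295945) = -2.906884
  k3 = f(0.675000, -0.456457) = -3.040109
  k4 = f(0.900000, -1.170457) = -3.936479
  y ← 0.197592 + (0.45/6)·(k1 + 2k2 + 2k3 + k4) = -1.154205
y(0.9) ≈ -1.1542

-1.1542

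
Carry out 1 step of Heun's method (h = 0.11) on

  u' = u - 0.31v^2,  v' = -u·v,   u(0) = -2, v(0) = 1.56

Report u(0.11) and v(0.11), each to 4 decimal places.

Heun on (u,v): k1 = f(t_n, state_n); k2 = f(t_n + h, state_n + h·k1); state_{n+1} = state_n + (h/2)·(k1 + k2).
0.000000: (-2.000000, 1.560000)
  k1 = (-2.754416, 3.120000)
  predictor → (-2.302986, 1.903200)
  k2 = (-3.425859, 4.383042)
  → (-2.339915, 1.972667)
(u(0.11), v(0.11)) ≈ (-2.3399, 1.9727)

-2.3399, 1.9727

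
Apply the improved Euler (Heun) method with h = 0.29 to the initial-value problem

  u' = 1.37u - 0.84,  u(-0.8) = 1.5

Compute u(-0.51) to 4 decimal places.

Heun: k1 = f(t_n, u_n); k2 = f(t_n + h, u_n + h·k1); u_{n+1} = u_n + (h/2)·(k1 + k2).
t=-0.800000, u=1.500000:
  k1 = f(-0.800000, 1.500000) = 1.215000
  k2 = f(-0.510000, 1.852350) = 1.697720
  u ← 1.500000 + (0.29/2)·(1.215000 + 1.697720) = 1.922344
u(-0.51) ≈ 1.9223

1.9223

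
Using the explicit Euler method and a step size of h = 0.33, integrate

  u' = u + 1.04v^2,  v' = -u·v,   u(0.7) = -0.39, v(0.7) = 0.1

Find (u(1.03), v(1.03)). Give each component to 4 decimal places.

Euler on (u,v): u_{n+1} = u_n + h·u', v_{n+1} = v_n + h·v'.
0.700000: (-0.390000, 0.100000); f=(-0.379600, 0.039000) → (-0.515268, 0.112870)
(u(1.03), v(1.03)) ≈ (-0.5153, 0.1129)

-0.5153, 0.1129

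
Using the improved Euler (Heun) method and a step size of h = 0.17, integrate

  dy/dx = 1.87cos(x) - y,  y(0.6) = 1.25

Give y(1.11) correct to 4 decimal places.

Heun: k1 = f(x_n, y_n); k2 = f(x_n + h, y_n + h·k1); y_{n+1} = y_n + (h/2)·(k1 + k2).
x=0.600000, y=1.250000:
  k1 = f(0.600000, 1.250000) = 0.293378
  k2 = f(0.770000, 1.299874) = 0.042619
  y ← 1.250000 + (0.17/2)·(0.293378 + 0.042619) = 1.278560
x=0.770000, y=1.278560:
  k1 = f(0.770000, 1.278560) = 0.063933
  k2 = f(0.940000, 1.289428) = -0.186525
  y ← 1.278560 + (0.17/2)·(0.063933 + (-0.186525)) = 1.268139
x=0.940000, y=1.268139:
  k1 = f(0.940000, 1.268139) = -0.165236
  k2 = f(1.110000, 1.240049) = -0.408532
  y ← 1.268139 + (0.17/2)·(-0.165236 + (-0.408532)) = 1.219369
y(1.11) ≈ 1.2194

1.2194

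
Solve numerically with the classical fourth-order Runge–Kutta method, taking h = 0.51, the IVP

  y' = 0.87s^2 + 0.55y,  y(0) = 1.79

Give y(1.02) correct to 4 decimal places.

3.4930

RK4: k1 = f(s_n, y_n); k2 = f(s_n + h/2, y_n + (h/2)·k1); k3 = f(s_n + h/2, y_n + (h/2)·k2); k4 = f(s_n + h, y_n + h·k3); y_{n+1} = y_n + (h/6)·(k1 + 2k2 + 2k3 + k4).
s=0.000000, y=1.790000:
  k1 = f(0.000000, 1.790000) = 0.984500
  k2 = f(0.255000, 2.041047) = 1.179148
  k3 = f(0.255000, 2.090683) = 1.206447
  k4 = f(0.510000, 2.405288) = 1.549195
  y ← 1.790000 + (0.51/6)·(k1 + 2k2 + 2k3 + k4) = 2.410915
s=0.510000, y=2.410915:
  k1 = f(0.510000, 2.410915) = 1.552290
  k2 = f(0.765000, 2.806749) = 2.052858
  k3 = f(0.765000, 2.934394) = 2.123062
  k4 = f(1.020000, 3.493677) = 2.826670
  y ← 2.410915 + (0.51/6)·(k1 + 2k2 + 2k3 + k4) = 3.493033
y(1.02) ≈ 3.4930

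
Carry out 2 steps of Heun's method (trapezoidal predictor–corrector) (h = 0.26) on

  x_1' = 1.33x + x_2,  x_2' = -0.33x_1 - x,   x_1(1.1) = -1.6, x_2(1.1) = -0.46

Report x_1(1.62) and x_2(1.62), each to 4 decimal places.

Heun on (x_1,x_2): k1 = f(x_n, state_n); k2 = f(x_n + h, state_n + h·k1); state_{n+1} = state_n + (h/2)·(k1 + k2).
1.100000: (-1.600000, -0.460000)
  k1 = (1.003000, -0.572000)
  predictor → (-1.339220, -0.608720)
  k2 = (1.200080, -0.918057)
  → (-1.313600, -0.653707)
1.360000: (-1.313600, -0.653707)
  k1 = (1.155093, -0.926512)
  predictor → (-1.013276, -0.894601)
  k2 = (1.259999, -1.285619)
  → (-0.999638, -0.941285)
(x_1(1.62), x_2(1.62)) ≈ (-0.9996, -0.9413)

-0.9996, -0.9413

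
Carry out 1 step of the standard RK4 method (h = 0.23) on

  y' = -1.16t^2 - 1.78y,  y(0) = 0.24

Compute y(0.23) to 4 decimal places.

RK4: k1 = f(t_n, y_n); k2 = f(t_n + h/2, y_n + (h/2)·k1); k3 = f(t_n + h/2, y_n + (h/2)·k2); k4 = f(t_n + h, y_n + h·k3); y_{n+1} = y_n + (h/6)·(k1 + 2k2 + 2k3 + k4).
t=0.000000, y=0.240000:
  k1 = f(0.000000, 0.240000) = -0.427200
  k2 = f(0.115000, 0.190872) = -0.355093
  k3 = f(0.115000, 0.199164) = -0.369853
  k4 = f(0.230000, 0.154934) = -0.337146
  y ← 0.240000 + (0.23/6)·(k1 + 2k2 + 2k3 + k4) = 0.155121
y(0.23) ≈ 0.1551

0.1551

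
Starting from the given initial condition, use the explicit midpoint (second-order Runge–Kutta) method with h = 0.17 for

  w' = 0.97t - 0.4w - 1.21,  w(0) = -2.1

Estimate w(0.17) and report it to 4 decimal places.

Midpoint: k1 = f(t_n, w_n); k2 = f(t_n + h/2, w_n + (h/2)·k1); w_{n+1} = w_n + h·k2.
t=0.000000, w=-2.100000:
  k1 = f(0.000000, -2.100000) = -0.370000
  k2 = f(0.085000, -2.131450) = -0.274970
  w ← -2.100000 + 0.17·(-0.274970) = -2.146745
w(0.17) ≈ -2.1467

-2.1467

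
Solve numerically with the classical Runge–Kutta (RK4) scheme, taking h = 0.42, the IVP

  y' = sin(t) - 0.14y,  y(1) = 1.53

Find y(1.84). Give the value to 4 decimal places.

RK4: k1 = f(t_n, y_n); k2 = f(t_n + h/2, y_n + (h/2)·k1); k3 = f(t_n + h/2, y_n + (h/2)·k2); k4 = f(t_n + h, y_n + h·k3); y_{n+1} = y_n + (h/6)·(k1 + 2k2 + 2k3 + k4).
t=1.000000, y=1.530000:
  k1 = f(1.000000, 1.530000) = 0.627271
  k2 = f(1.210000, 1.661727) = 0.702974
  k3 = f(1.210000, 1.677625) = 0.700749
  k4 = f(1.420000, 1.824314) = 0.733248
  y ← 1.530000 + (0.42/6)·(k1 + 2k2 + 2k3 + k4) = 1.821758
t=1.420000, y=1.821758:
  k1 = f(1.420000, 1.821758) = 0.733606
  k2 = f(1.630000, 1.975815) = 0.721634
  k3 = f(1.630000, 1.973301) = 0.721986
  k4 = f(1.840000, 2.124992) = 0.666484
  y ← 1.821758 + (0.42/6)·(k1 + 2k2 + 2k3 + k4) = 2.121871
y(1.84) ≈ 2.1219

2.1219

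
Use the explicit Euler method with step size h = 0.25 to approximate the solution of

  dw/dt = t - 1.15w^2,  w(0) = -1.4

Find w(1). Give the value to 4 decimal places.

-13.9601

Euler: w_{n+1} = w_n + h·f(t_n, w_n).
t=0.000000, w=-1.400000: f=-2.254000 → w ← -1.400000 + 0.25·(-2.254000) = -1.963500
t=0.250000, w=-1.963500: f=-4.183632 → w ← -1.963500 + 0.25·(-4.183632) = -3.009408
t=0.500000, w=-3.009408: f=-9.915017 → w ← -3.009408 + 0.25·(-9.915017) = -5.488162
t=0.750000, w=-5.488162: f=-33.887914 → w ← -5.488162 + 0.25·(-33.887914) = -13.960141
w(1) ≈ -13.9601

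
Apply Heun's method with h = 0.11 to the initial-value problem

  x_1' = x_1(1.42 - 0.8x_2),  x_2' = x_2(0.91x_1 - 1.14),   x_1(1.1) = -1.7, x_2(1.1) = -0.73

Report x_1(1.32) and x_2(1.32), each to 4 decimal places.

Heun on (x_1,x_2): k1 = f(s_n, state_n); k2 = f(s_n + h, state_n + h·k1); state_{n+1} = state_n + (h/2)·(k1 + k2).
1.100000: (-1.700000, -0.730000)
  k1 = (-3.406800, 1.961510)
  predictor → (-2.074748, -0.514234)
  k2 = (-3.799667, 1.557111)
  → (-2.096356, -0.536476)
1.210000: (-2.096356, -0.536476)
  k1 = (-3.876540, 1.635009)
  predictor → (-2.522775, -0.356625)
  k2 = (-4.302088, 1.225265)
  → (-2.546180, -0.379161)
(x_1(1.32), x_2(1.32)) ≈ (-2.5462, -0.3792)

-2.5462, -0.3792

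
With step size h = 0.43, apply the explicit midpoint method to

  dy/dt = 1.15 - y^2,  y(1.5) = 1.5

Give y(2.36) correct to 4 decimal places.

Midpoint: k1 = f(t_n, y_n); k2 = f(t_n + h/2, y_n + (h/2)·k1); y_{n+1} = y_n + h·k2.
t=1.500000, y=1.500000:
  k1 = f(1.500000, 1.500000) = -1.100000
  k2 = f(1.715000, 1.263500) = -0.446432
  y ← 1.500000 + 0.43·(-0.446432) = 1.308034
t=1.930000, y=1.308034:
  k1 = f(1.930000, 1.308034) = -0.560953
  k2 = f(2.145000, 1.187429) = -0.259988
  y ← 1.308034 + 0.43·(-0.259988) = 1.196239
y(2.36) ≈ 1.1962

1.1962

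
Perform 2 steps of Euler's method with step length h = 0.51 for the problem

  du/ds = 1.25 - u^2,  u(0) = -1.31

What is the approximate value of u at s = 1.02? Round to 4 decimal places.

-2.1319

Euler: u_{n+1} = u_n + h·f(s_n, u_n).
s=0.000000, u=-1.310000: f=-0.466100 → u ← -1.310000 + 0.51·(-0.466100) = -1.547711
s=0.510000, u=-1.547711: f=-1.145409 → u ← -1.547711 + 0.51·(-1.145409) = -2.131870
u(1.02) ≈ -2.1319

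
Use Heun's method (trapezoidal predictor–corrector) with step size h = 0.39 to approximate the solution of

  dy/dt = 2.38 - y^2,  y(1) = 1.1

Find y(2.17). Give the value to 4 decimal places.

1.4837

Heun: k1 = f(t_n, y_n); k2 = f(t_n + h, y_n + h·k1); y_{n+1} = y_n + (h/2)·(k1 + k2).
t=1.000000, y=1.100000:
  k1 = f(1.000000, 1.100000) = 1.170000
  k2 = f(1.390000, 1.556300) = -0.042070
  y ← 1.100000 + (0.39/2)·(1.170000 + (-0.042070)) = 1.319946
t=1.390000, y=1.319946:
  k1 = f(1.390000, 1.319946) = 0.637741
  k2 = f(1.780000, 1.568666) = -0.080712
  y ← 1.319946 + (0.39/2)·(0.637741 + (-0.080712)) = 1.428567
t=1.780000, y=1.428567:
  k1 = f(1.780000, 1.428567) = 0.339196
  k2 = f(2.170000, 1.560854) = -0.056264
  y ← 1.428567 + (0.39/2)·(0.339196 + (-0.056264)) = 1.483739
y(2.17) ≈ 1.4837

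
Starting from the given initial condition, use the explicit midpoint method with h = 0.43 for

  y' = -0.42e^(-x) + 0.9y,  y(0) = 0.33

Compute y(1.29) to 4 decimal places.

0.3968

Midpoint: k1 = f(x_n, y_n); k2 = f(x_n + h/2, y_n + (h/2)·k1); y_{n+1} = y_n + h·k2.
x=0.000000, y=0.330000:
  k1 = f(0.000000, 0.330000) = -0.123000
  k2 = f(0.215000, 0.303555) = -0.065548
  y ← 0.330000 + 0.43·(-0.065548) = 0.301814
x=0.430000, y=0.301814:
  k1 = f(0.430000, 0.301814) = -0.001581
  k2 = f(0.645000, 0.301475) = 0.050969
  y ← 0.301814 + 0.43·0.050969 = 0.323731
x=0.860000, y=0.323731:
  k1 = f(0.860000, 0.323731) = 0.113630
  k2 = f(1.075000, 0.348161) = 0.170000
  y ← 0.323731 + 0.43·0.170000 = 0.396831
y(1.29) ≈ 0.3968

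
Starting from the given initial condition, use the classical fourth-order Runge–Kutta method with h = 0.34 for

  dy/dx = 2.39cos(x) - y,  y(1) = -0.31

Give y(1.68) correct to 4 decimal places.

RK4: k1 = f(x_n, y_n); k2 = f(x_n + h/2, y_n + (h/2)·k1); k3 = f(x_n + h/2, y_n + (h/2)·k2); k4 = f(x_n + h, y_n + h·k3); y_{n+1} = y_n + (h/6)·(k1 + 2k2 + 2k3 + k4).
x=1.000000, y=-0.310000:
  k1 = f(1.000000, -0.310000) = 1.601323
  k2 = f(1.170000, -0.037775) = 0.970238
  k3 = f(1.170000, -0.145060) = 1.077522
  k4 = f(1.340000, 0.056358) = 0.490362
  y ← -0.310000 + (0.34/6)·(k1 + 2k2 + 2k3 + k4) = 0.040608
x=1.340000, y=0.040608:
  k1 = f(1.340000, 0.040608) = 0.506111
  k2 = f(1.510000, 0.126647) = 0.018567
  k3 = f(1.510000, 0.043765) = 0.101449
  k4 = f(1.680000, 0.075101) = -0.335579
  y ← 0.040608 + (0.34/6)·(k1 + 2k2 + 2k3 + k4) = 0.063873
y(1.68) ≈ 0.0639

0.0639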